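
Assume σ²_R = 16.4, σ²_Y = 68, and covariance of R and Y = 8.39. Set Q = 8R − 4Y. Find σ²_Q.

σ²_Q = a²·σ²_R + b²·σ²_Y + 2ab·covariance of R and Y with a = 8, b = -4.
= 8²·16.4 + (-4)²·68 + 2·8·(-4)·8.39
= 1049.6 + 1088 + (-536.96) = 1600.64.

σ²_Q = 1600.64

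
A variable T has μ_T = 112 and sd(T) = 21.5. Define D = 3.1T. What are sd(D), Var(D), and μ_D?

D = 3.1T is linear with a = 3.1, b = 0.
sd(D) = |a|·sd(T) = |3.1|·21.5 = 66.65.
Var(T) = 21.5² = 462.25.
Var(D) = a²·Var(T) = 3.1²·462.25 = 4442.2225.
μ_D = a·μ_T + b = 3.1·112 = 347.2.

sd(D) = 66.65, Var(D) = 4442.2225, μ_D = 347.2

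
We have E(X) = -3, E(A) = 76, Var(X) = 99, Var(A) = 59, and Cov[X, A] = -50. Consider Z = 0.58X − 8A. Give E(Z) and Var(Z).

E(Z) = -609.74, Var(Z) = 4273.3036

E(Z) = 0.58·E(X) + (-8)·E(A) = 0.58·(-3) + (-8)·76 = -609.74.
Var(Z) = a²·Var(X) + b²·Var(A) + 2ab·Cov[X, A] with a = 0.58, b = -8.
= 0.58²·99 + (-8)²·59 + 2·0.58·(-8)·(-50)
= 33.3036 + 3776 + 464 = 4273.3036.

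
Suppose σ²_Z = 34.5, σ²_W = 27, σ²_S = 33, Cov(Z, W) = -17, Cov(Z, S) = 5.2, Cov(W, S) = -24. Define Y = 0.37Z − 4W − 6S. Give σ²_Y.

σ²_Y = a²·σ²_Z + b²·σ²_W + c²·σ²_S + 2ab·Cov(Z, W) + 2ac·Cov(Z, S) + 2bc·Cov(W, S), with a = 0.37, b = -4, c = -6.
= 4.72305 + 432 + 1188 + 50.32 + (-23.088) + (-1152)
= 499.95505.

σ²_Y = 499.95505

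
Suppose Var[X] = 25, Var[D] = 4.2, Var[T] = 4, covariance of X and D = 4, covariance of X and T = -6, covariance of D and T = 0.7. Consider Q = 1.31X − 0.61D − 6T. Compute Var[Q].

Var[Q] = a²·Var[X] + b²·Var[D] + c²·Var[T] + 2ab·covariance of X and D + 2ac·covariance of X and T + 2bc·covariance of D and T, with a = 1.31, b = -0.61, c = -6.
= 42.9025 + 1.56282 + 144 + (-6.3928) + 94.32 + 5.124
= 281.51652.

Var[Q] = 281.51652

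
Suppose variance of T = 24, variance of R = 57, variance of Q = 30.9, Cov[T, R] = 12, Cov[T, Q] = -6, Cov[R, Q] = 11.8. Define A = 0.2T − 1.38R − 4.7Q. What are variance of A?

variance of A = 949.8174

variance of A = a²·variance of T + b²·variance of R + c²·variance of Q + 2ab·Cov[T, R] + 2ac·Cov[T, Q] + 2bc·Cov[R, Q], with a = 0.2, b = -1.38, c = -4.7.
= 0.96 + 108.5508 + 682.581 + (-6.624) + 11.28 + 153.0696
= 949.8174.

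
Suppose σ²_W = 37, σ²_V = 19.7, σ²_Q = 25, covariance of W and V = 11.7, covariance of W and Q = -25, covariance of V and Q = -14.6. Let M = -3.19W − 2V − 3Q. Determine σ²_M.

σ²_M = 175.9077

σ²_M = a²·σ²_W + b²·σ²_V + c²·σ²_Q + 2ab·covariance of W and V + 2ac·covariance of W and Q + 2bc·covariance of V and Q, with a = -3.19, b = -2, c = -3.
= 376.5157 + 78.8 + 225 + 149.292 + (-478.5) + (-175.2)
= 175.9077.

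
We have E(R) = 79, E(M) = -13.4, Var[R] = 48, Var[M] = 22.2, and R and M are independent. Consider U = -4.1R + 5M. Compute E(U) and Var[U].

E(U) = -390.9, Var[U] = 1361.88

E(U) = (-4.1)·E(R) + 5·E(M) = (-4.1)·79 + 5·(-13.4) = -390.9.
Var[U] = a²·Var[R] + b²·Var[M] + 2ab·Cov[R, M] with a = -4.1, b = 5.
Independence gives Cov[R, M] = 0.
= (-4.1)²·48 + 5²·22.2 + 2·(-4.1)·5·0
= 806.88 + 555 + 0 = 1361.88.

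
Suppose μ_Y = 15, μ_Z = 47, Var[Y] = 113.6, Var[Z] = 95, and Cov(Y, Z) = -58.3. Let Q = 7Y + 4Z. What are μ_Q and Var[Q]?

μ_Q = 7·μ_Y + 4·μ_Z = 7·15 + 4·47 = 293.
Var[Q] = a²·Var[Y] + b²·Var[Z] + 2ab·Cov(Y, Z) with a = 7, b = 4.
= 7²·113.6 + 4²·95 + 2·7·4·(-58.3)
= 5566.4 + 1520 + (-3264.8) = 3821.6.

μ_Q = 293, Var[Q] = 3821.6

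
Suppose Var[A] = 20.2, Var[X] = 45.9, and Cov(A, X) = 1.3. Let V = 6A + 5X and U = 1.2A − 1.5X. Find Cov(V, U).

By bilinearity, Cov(V, U) = ac·Var[A] + bd·Var[X] + (ad+bc)·Cov(A, X), with a=6, b=5, c=1.2, d=-1.5.
ac·Var[A] = 6·1.2·20.2 = 145.44
bd·Var[X] = 5·(-1.5)·45.9 = -344.25
(ad+bc)·Cov(A, X) = (-3)·1.3 = -3.9
Cov(V, U) = 145.44 + (-344.25) + (-3.9) = -202.71.

Cov(V, U) = -202.71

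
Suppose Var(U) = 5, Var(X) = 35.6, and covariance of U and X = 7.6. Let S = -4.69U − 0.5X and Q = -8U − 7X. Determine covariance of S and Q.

covariance of S and Q = 592.108

By bilinearity, covariance of S and Q = ac·Var(U) + bd·Var(X) + (ad+bc)·covariance of U and X, with a=-4.69, b=-0.5, c=-8, d=-7.
ac·Var(U) = (-4.69)·(-8)·5 = 187.6
bd·Var(X) = (-0.5)·(-7)·35.6 = 124.6
(ad+bc)·covariance of U and X = (36.83)·7.6 = 279.908
covariance of S and Q = 187.6 + 124.6 + 279.908 = 592.108.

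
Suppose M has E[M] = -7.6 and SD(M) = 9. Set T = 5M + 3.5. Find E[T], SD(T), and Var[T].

T = 5M + 3.5 is linear with a = 5, b = 3.5.
E[T] = a·E[M] + b = 5·(-7.6) + 3.5 = -34.5.
SD(T) = |a|·SD(M) = |5|·9 = 45.
Var[M] = 9² = 81.
Var[T] = a²·Var[M] = 5²·81 = 2025 (the additive constant 3.5 does not affect variance).

E[T] = -34.5, SD(T) = 45, Var[T] = 2025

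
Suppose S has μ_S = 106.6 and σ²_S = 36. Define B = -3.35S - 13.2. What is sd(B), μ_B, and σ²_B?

B = -3.35S - 13.2 is linear with a = -3.35, b = -13.2.
sd(S) = √36 = 6.
sd(B) = |a|·sd(S) = |-3.35|·6 = 20.1.
μ_B = a·μ_S + b = (-3.35)·106.6 + (-13.2) = -370.31.
σ²_B = a²·σ²_S = (-3.35)²·36 = 404.01 (the additive constant -13.2 does not affect variance).

sd(B) = 20.1, μ_B = -370.31, σ²_B = 404.01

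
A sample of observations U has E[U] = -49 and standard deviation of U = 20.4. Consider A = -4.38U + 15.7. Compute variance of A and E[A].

A = -4.38U + 15.7 is linear with a = -4.38, b = 15.7.
variance of U = 20.4² = 416.16.
variance of A = a²·variance of U = (-4.38)²·416.16 = 7983.779904 (the additive constant 15.7 does not affect variance).
E[A] = a·E[U] + b = (-4.38)·(-49) + 15.7 = 230.32.

variance of A = 7983.779904, E[A] = 230.32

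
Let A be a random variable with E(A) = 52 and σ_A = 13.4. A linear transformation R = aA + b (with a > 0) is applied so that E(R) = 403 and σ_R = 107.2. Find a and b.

a = 8, b = -13

σ_R = a·σ_A (a > 0), so a = 107.2/13.4 = 8.
E(R) = a·E(A) + b, so b = 403 − 8·52 = -13.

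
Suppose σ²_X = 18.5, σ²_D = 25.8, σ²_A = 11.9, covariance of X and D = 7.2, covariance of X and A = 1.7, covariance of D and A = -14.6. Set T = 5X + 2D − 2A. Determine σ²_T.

σ²_T = 840.1

σ²_T = a²·σ²_X + b²·σ²_D + c²·σ²_A + 2ab·covariance of X and D + 2ac·covariance of X and A + 2bc·covariance of D and A, with a = 5, b = 2, c = -2.
= 462.5 + 103.2 + 47.6 + 144 + (-34) + 116.8
= 840.1.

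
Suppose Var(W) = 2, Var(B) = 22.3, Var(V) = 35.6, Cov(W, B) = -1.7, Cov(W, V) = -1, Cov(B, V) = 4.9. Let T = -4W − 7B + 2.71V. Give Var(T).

Var(T) = a²·Var(W) + b²·Var(B) + c²·Var(V) + 2ab·Cov(W, B) + 2ac·Cov(W, V) + 2bc·Cov(B, V), with a = -4, b = -7, c = 2.71.
= 32 + 1092.7 + 261.44996 + (-95.2) + 21.68 + (-185.906)
= 1126.72396.

Var(T) = 1126.72396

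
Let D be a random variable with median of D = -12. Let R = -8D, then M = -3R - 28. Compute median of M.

median of M = -316

median of R = (-8)·(-12) = 96.
median of M = (-3)·96 + (-28) = -316.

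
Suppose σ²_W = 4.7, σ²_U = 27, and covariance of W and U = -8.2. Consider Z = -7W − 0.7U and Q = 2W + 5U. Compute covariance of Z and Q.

covariance of Z and Q = 138.18

By bilinearity, covariance of Z and Q = ac·σ²_W + bd·σ²_U + (ad+bc)·covariance of W and U, with a=-7, b=-0.7, c=2, d=5.
ac·σ²_W = (-7)·2·4.7 = -65.8
bd·σ²_U = (-0.7)·5·27 = -94.5
(ad+bc)·covariance of W and U = (-36.4)·(-8.2) = 298.48
covariance of Z and Q = -65.8 + (-94.5) + 298.48 = 138.18.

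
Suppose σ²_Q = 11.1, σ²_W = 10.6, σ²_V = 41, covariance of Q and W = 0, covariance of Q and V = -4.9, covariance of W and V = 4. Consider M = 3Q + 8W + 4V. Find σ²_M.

σ²_M = a²·σ²_Q + b²·σ²_W + c²·σ²_V + 2ab·covariance of Q and W + 2ac·covariance of Q and V + 2bc·covariance of W and V, with a = 3, b = 8, c = 4.
= 99.9 + 678.4 + 656 + 0 + (-117.6) + 256
= 1572.7.

σ²_M = 1572.7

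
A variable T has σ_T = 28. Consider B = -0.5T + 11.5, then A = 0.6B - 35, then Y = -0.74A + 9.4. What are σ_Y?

σ_Y = 6.216

σ_B = |-0.5|·28 = 14.
σ_A = |0.6|·14 = 8.4.
σ_Y = |-0.74|·8.4 = 6.216.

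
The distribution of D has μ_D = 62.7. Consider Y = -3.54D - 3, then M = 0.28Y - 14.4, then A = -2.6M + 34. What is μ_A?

μ_Y = (-3.54)·62.7 + (-3) = -224.958.
μ_M = 0.28·(-224.958) + (-14.4) = -77.38824.
μ_A = (-2.6)·(-77.38824) + 34 = 235.209424.

μ_A = 235.209424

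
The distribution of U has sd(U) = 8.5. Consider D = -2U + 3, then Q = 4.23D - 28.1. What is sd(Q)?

sd(Q) = 71.91

sd(D) = |-2|·8.5 = 17.
sd(Q) = |4.23|·17 = 71.91.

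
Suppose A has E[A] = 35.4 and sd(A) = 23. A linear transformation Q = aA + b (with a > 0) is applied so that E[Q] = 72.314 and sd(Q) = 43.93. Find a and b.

a = 1.91, b = 4.7

sd(Q) = a·sd(A) (a > 0), so a = 43.93/23 = 1.91.
E[Q] = a·E[A] + b, so b = 72.314 − 1.91·35.4 = 4.7.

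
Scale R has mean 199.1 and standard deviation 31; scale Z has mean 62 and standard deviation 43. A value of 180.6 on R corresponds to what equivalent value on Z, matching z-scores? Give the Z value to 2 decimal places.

z = (180.6 − 199.1)/31 ≈ -0.5968.
Z = 62 + z·43 = 62 + (180.6 − 199.1)·43/31 ≈ 36.34.

Z = 36.34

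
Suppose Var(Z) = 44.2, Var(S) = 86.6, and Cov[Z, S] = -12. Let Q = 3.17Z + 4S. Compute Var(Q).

Var(Q) = 1525.44138

Var(Q) = a²·Var(Z) + b²·Var(S) + 2ab·Cov[Z, S] with a = 3.17, b = 4.
= 3.17²·44.2 + 4²·86.6 + 2·3.17·4·(-12)
= 444.16138 + 1385.6 + (-304.32) = 1525.44138.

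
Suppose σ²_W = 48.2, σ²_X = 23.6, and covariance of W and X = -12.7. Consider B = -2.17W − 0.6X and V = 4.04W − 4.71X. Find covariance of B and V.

By bilinearity, covariance of B and V = ac·σ²_W + bd·σ²_X + (ad+bc)·covariance of W and X, with a=-2.17, b=-0.6, c=4.04, d=-4.71.
ac·σ²_W = (-2.17)·4.04·48.2 = -422.55976
bd·σ²_X = (-0.6)·(-4.71)·23.6 = 66.6936
(ad+bc)·covariance of W and X = (7.7967)·(-12.7) = -99.01809
covariance of B and V = -422.55976 + 66.6936 + (-99.01809) = -454.88425.

covariance of B and V = -454.88425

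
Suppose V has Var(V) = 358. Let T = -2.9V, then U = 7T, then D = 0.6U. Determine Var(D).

Var(D) = 53110.1592

Var(T) = (-2.9)²·358 = 3010.78.
Var(U) = 7²·3010.78 = 147528.22.
Var(D) = 0.6²·147528.22 = 53110.1592.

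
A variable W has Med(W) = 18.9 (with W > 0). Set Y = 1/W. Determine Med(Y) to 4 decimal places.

Med(Y) = 0.0529

1/W is monotone on this domain, so Med(Y) = 1/(18.9) ≈ 0.0529.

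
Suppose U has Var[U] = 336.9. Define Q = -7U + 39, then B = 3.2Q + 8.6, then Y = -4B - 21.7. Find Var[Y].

Var[Y] = 2704687.104

Var[Q] = (-7)²·336.9 = 16508.1.
Var[B] = 3.2²·16508.1 = 169042.944.
Var[Y] = (-4)²·169042.944 = 2704687.104.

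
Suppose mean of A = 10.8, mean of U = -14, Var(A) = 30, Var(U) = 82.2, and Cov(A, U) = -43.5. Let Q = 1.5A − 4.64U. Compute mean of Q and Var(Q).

mean of Q = 1.5·mean of A + (-4.64)·mean of U = 1.5·10.8 + (-4.64)·(-14) = 81.16.
Var(Q) = a²·Var(A) + b²·Var(U) + 2ab·Cov(A, U) with a = 1.5, b = -4.64.
= 1.5²·30 + (-4.64)²·82.2 + 2·1.5·(-4.64)·(-43.5)
= 67.5 + 1769.73312 + 605.52 = 2442.75312.

mean of Q = 81.16, Var(Q) = 2442.75312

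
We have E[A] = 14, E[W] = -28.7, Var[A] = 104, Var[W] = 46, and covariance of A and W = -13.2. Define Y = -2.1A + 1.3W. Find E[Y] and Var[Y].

E[Y] = -66.71, Var[Y] = 608.452

E[Y] = (-2.1)·E[A] + 1.3·E[W] = (-2.1)·14 + 1.3·(-28.7) = -66.71.
Var[Y] = a²·Var[A] + b²·Var[W] + 2ab·covariance of A and W with a = -2.1, b = 1.3.
= (-2.1)²·104 + 1.3²·46 + 2·(-2.1)·1.3·(-13.2)
= 458.64 + 77.74 + 72.072 = 608.452.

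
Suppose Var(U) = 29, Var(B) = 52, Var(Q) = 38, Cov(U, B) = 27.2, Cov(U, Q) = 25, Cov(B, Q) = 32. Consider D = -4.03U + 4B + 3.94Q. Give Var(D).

Var(D) = a²·Var(U) + b²·Var(B) + c²·Var(Q) + 2ab·Cov(U, B) + 2ac·Cov(U, Q) + 2bc·Cov(B, Q), with a = -4.03, b = 4, c = 3.94.
= 470.9861 + 832 + 589.8968 + (-876.928) + (-793.91) + 1008.64
= 1230.6849.

Var(D) = 1230.6849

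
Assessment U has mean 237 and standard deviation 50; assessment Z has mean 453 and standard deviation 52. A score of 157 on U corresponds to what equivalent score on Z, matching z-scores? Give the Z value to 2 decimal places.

Z = 369.80

z = (157 − 237)/50 = -1.6.
Z = 453 + z·52 = 453 + (157 − 237)·52/50 = 369.80.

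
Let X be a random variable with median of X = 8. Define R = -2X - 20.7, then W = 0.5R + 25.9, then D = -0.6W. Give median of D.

median of R = (-2)·8 + (-20.7) = -36.7.
median of W = 0.5·(-36.7) + 25.9 = 7.55.
median of D = (-0.6)·7.55 = -4.53.

median of D = -4.53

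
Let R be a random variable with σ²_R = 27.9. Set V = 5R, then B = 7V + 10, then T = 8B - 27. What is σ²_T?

σ²_T = 2187360

σ²_V = 5²·27.9 = 697.5.
σ²_B = 7²·697.5 = 34177.5.
σ²_T = 8²·34177.5 = 2187360.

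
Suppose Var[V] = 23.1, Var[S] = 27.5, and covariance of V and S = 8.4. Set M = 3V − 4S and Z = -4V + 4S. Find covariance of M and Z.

covariance of M and Z = -482

By bilinearity, covariance of M and Z = ac·Var[V] + bd·Var[S] + (ad+bc)·covariance of V and S, with a=3, b=-4, c=-4, d=4.
ac·Var[V] = 3·(-4)·23.1 = -277.2
bd·Var[S] = (-4)·4·27.5 = -440
(ad+bc)·covariance of V and S = (28)·8.4 = 235.2
covariance of M and Z = -277.2 + (-440) + 235.2 = -482.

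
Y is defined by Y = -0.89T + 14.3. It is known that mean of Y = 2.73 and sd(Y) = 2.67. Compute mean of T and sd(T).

mean of T = 13, sd(T) = 3

From Y = -0.89T + 14.3: mean of Y = a·mean of T + b, so mean of T = (mean of Y − b)/a = (2.73 − 14.3)/(-0.89) = 13.
sd(Y) = |a|·sd(T), so sd(T) = 2.67/|-0.89| = 3.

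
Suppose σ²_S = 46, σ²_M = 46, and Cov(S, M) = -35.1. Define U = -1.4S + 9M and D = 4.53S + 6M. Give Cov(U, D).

Cov(U, D) = 1056.081

By bilinearity, Cov(U, D) = ac·σ²_S + bd·σ²_M + (ad+bc)·Cov(S, M), with a=-1.4, b=9, c=4.53, d=6.
ac·σ²_S = (-1.4)·4.53·46 = -291.732
bd·σ²_M = 9·6·46 = 2484
(ad+bc)·Cov(S, M) = (32.37)·(-35.1) = -1136.187
Cov(U, D) = -291.732 + 2484 + (-1136.187) = 1056.081.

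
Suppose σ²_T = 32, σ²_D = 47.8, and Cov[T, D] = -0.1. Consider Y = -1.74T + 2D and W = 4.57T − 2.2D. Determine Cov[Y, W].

By bilinearity, Cov[Y, W] = ac·σ²_T + bd·σ²_D + (ad+bc)·Cov[T, D], with a=-1.74, b=2, c=4.57, d=-2.2.
ac·σ²_T = (-1.74)·4.57·32 = -254.4576
bd·σ²_D = 2·(-2.2)·47.8 = -210.32
(ad+bc)·Cov[T, D] = (12.968)·(-0.1) = -1.2968
Cov[Y, W] = -254.4576 + (-210.32) + (-1.2968) = -466.0744.

Cov[Y, W] = -466.0744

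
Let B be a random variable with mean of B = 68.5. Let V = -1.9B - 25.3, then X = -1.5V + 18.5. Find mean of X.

mean of V = (-1.9)·68.5 + (-25.3) = -155.45.
mean of X = (-1.5)·(-155.45) + 18.5 = 251.675.

mean of X = 251.675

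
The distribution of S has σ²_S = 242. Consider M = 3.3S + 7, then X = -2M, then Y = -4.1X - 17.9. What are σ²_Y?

σ²_M = 3.3²·242 = 2635.38.
σ²_X = (-2)²·2635.38 = 10541.52.
σ²_Y = (-4.1)²·10541.52 = 177202.9512.

σ²_Y = 177202.9512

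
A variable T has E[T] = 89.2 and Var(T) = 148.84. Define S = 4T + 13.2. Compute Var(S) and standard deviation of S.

Var(S) = 2381.44, standard deviation of S = 48.8

S = 4T + 13.2 is linear with a = 4, b = 13.2.
Var(S) = a²·Var(T) = 4²·148.84 = 2381.44 (the additive constant 13.2 does not affect variance).
standard deviation of T = √148.84 = 12.2.
standard deviation of S = |a|·standard deviation of T = |4|·12.2 = 48.8.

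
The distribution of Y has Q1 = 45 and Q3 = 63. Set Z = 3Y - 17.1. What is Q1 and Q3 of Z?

Q1(Z) = 117.9, Q3(Z) = 171.9

a = 3 > 0: Q1(Z) = a·Q1(Y)+b = 117.9, Q3(Z) = a·Q3(Y)+b = 171.9.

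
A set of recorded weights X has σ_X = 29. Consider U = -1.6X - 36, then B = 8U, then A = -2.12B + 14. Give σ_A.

σ_A = 786.944

σ_U = |-1.6|·29 = 46.4.
σ_B = |8|·46.4 = 371.2.
σ_A = |-2.12|·371.2 = 786.944.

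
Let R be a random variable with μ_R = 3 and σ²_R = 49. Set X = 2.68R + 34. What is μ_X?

X = 2.68R + 34 is linear with a = 2.68, b = 34.
μ_X = a·μ_R + b = 2.68·3 + 34 = 42.04.

μ_X = 42.04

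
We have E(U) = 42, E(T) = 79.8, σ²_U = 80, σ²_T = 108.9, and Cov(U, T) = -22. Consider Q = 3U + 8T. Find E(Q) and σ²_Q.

E(Q) = 3·E(U) + 8·E(T) = 3·42 + 8·79.8 = 764.4.
σ²_Q = a²·σ²_U + b²·σ²_T + 2ab·Cov(U, T) with a = 3, b = 8.
= 3²·80 + 8²·108.9 + 2·3·8·(-22)
= 720 + 6969.6 + (-1056) = 6633.6.

E(Q) = 764.4, σ²_Q = 6633.6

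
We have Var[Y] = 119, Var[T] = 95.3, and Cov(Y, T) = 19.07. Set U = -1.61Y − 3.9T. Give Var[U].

Var[U] = a²·Var[Y] + b²·Var[T] + 2ab·Cov(Y, T) with a = -1.61, b = -3.9.
= (-1.61)²·119 + (-3.9)²·95.3 + 2·(-1.61)·(-3.9)·19.07
= 308.4599 + 1449.513 + 239.48106 = 1997.45396.

Var[U] = 1997.45396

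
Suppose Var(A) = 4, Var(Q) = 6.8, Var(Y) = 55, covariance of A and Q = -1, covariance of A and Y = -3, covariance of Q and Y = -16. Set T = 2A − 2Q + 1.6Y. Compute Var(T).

Var(T) = 275.2

Var(T) = a²·Var(A) + b²·Var(Q) + c²·Var(Y) + 2ab·covariance of A and Q + 2ac·covariance of A and Y + 2bc·covariance of Q and Y, with a = 2, b = -2, c = 1.6.
= 16 + 27.2 + 140.8 + 8 + (-19.2) + 102.4
= 275.2.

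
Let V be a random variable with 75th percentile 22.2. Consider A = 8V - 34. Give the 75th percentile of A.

Since a = 8 > 0 the transformation is increasing, so the 75th percentile of A = a·(P_{75} of V) + b = 8·22.2 + (-34) = 143.6.

75th percentile of A = 143.6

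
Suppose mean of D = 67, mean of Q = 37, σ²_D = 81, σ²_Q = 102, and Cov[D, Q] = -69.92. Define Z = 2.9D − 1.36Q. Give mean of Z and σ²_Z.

mean of Z = 143.98, σ²_Z = 1421.39816

mean of Z = 2.9·mean of D + (-1.36)·mean of Q = 2.9·67 + (-1.36)·37 = 143.98.
σ²_Z = a²·σ²_D + b²·σ²_Q + 2ab·Cov[D, Q] with a = 2.9, b = -1.36.
= 2.9²·81 + (-1.36)²·102 + 2·2.9·(-1.36)·(-69.92)
= 681.21 + 188.6592 + 551.52896 = 1421.39816.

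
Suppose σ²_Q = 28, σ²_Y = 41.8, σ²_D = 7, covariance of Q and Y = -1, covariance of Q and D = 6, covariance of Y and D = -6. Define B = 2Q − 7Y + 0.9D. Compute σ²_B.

σ²_B = a²·σ²_Q + b²·σ²_Y + c²·σ²_D + 2ab·covariance of Q and Y + 2ac·covariance of Q and D + 2bc·covariance of Y and D, with a = 2, b = -7, c = 0.9.
= 112 + 2048.2 + 5.67 + 28 + 21.6 + 75.6
= 2291.07.

σ²_B = 2291.07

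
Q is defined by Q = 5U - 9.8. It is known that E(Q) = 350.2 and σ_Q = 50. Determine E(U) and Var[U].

E(U) = 72, Var[U] = 100

From Q = 5U - 9.8: E(Q) = a·E(U) + b, so E(U) = (E(Q) − b)/a = (350.2 − (-9.8))/5 = 72.
Var[Q] = 50² = 2500.
Var[Q] = a²·Var[U], so Var[U] = 2500/5² = 100.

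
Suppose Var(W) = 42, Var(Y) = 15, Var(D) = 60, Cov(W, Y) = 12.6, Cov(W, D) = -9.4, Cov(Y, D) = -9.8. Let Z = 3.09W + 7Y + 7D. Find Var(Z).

Var(Z) = a²·Var(W) + b²·Var(Y) + c²·Var(D) + 2ab·Cov(W, Y) + 2ac·Cov(W, D) + 2bc·Cov(Y, D), with a = 3.09, b = 7, c = 7.
= 401.0202 + 735 + 2940 + 545.076 + (-406.644) + (-960.4)
= 3254.0522.

Var(Z) = 3254.0522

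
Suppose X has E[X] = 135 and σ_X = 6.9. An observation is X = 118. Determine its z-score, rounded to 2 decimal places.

z = -2.46

z = (X − E[X]) / σ_X = (118 − 135) / 6.9 ≈ -2.46.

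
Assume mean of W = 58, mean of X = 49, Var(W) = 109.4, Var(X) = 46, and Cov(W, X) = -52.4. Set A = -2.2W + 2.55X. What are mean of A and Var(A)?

mean of A = -2.65, Var(A) = 1416.539

mean of A = (-2.2)·mean of W + 2.55·mean of X = (-2.2)·58 + 2.55·49 = -2.65.
Var(A) = a²·Var(W) + b²·Var(X) + 2ab·Cov(W, X) with a = -2.2, b = 2.55.
= (-2.2)²·109.4 + 2.55²·46 + 2·(-2.2)·2.55·(-52.4)
= 529.496 + 299.115 + 587.928 = 1416.539.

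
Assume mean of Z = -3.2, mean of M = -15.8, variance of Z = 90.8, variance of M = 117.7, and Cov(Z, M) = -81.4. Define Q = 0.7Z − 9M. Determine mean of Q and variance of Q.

mean of Q = 139.96, variance of Q = 10603.832

mean of Q = 0.7·mean of Z + (-9)·mean of M = 0.7·(-3.2) + (-9)·(-15.8) = 139.96.
variance of Q = a²·variance of Z + b²·variance of M + 2ab·Cov(Z, M) with a = 0.7, b = -9.
= 0.7²·90.8 + (-9)²·117.7 + 2·0.7·(-9)·(-81.4)
= 44.492 + 9533.7 + 1025.64 = 10603.832.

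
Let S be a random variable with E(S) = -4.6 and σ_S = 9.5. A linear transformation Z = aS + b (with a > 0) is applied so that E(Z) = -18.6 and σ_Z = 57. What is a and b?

a = 6, b = 9

σ_Z = a·σ_S (a > 0), so a = 57/9.5 = 6.
E(Z) = a·E(S) + b, so b = -18.6 − 6·(-4.6) = 9.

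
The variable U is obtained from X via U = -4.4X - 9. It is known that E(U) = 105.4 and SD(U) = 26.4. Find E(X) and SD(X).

From U = -4.4X - 9: E(U) = a·E(X) + b, so E(X) = (E(U) − b)/a = (105.4 − (-9))/(-4.4) = -26.
SD(U) = |a|·SD(X), so SD(X) = 26.4/|-4.4| = 6.

E(X) = -26, SD(X) = 6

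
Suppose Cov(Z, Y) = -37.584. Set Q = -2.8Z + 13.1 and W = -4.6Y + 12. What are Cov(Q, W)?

Cov(Q, W) = -484.08192

Cov(Q, W) = a·c·Cov(Z, Y) = (-2.8)·(-4.6)·(-37.584) = -484.08192. Additive constants drop out.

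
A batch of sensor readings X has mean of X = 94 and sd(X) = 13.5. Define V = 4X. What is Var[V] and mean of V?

Var[V] = 2916, mean of V = 376

V = 4X is linear with a = 4, b = 0.
Var[X] = 13.5² = 182.25.
Var[V] = a²·Var[X] = 4²·182.25 = 2916.
mean of V = a·mean of X + b = 4·94 = 376.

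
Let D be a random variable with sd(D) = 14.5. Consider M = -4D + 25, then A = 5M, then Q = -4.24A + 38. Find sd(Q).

sd(M) = |-4|·14.5 = 58.
sd(A) = |5|·58 = 290.
sd(Q) = |-4.24|·290 = 1229.6.

sd(Q) = 1229.6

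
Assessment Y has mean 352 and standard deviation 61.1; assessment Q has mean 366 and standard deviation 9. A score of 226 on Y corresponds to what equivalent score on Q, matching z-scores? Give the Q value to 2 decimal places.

Q = 347.44

z = (226 − 352)/61.1 ≈ -2.0622.
Q = 366 + z·9 = 366 + (226 − 352)·9/61.1 ≈ 347.44.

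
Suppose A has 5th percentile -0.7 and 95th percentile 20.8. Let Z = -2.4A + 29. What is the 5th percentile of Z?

5th percentile of Z = -20.92

Since a = -2.4 < 0 the transformation is decreasing, reversing order: the 5th percentile of Z corresponds to the 95th percentile of A.
So P_{5}(Z) = a·P_{95}(A) + b = (-2.4)·20.8 + 29 = -20.92.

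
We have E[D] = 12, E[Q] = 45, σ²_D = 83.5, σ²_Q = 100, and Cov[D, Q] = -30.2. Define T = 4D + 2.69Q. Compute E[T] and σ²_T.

E[T] = 4·E[D] + 2.69·E[Q] = 4·12 + 2.69·45 = 169.05.
σ²_T = a²·σ²_D + b²·σ²_Q + 2ab·Cov[D, Q] with a = 4, b = 2.69.
= 4²·83.5 + 2.69²·100 + 2·4·2.69·(-30.2)
= 1336 + 723.61 + (-649.904) = 1409.706.

E[T] = 169.05, σ²_T = 1409.706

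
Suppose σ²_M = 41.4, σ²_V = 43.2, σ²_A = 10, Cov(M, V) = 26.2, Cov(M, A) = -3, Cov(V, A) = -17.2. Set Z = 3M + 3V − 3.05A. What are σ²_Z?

σ²_Z = a²·σ²_M + b²·σ²_V + c²·σ²_A + 2ab·Cov(M, V) + 2ac·Cov(M, A) + 2bc·Cov(V, A), with a = 3, b = 3, c = -3.05.
= 372.6 + 388.8 + 93.025 + 471.6 + 54.9 + 314.76
= 1695.685.

σ²_Z = 1695.685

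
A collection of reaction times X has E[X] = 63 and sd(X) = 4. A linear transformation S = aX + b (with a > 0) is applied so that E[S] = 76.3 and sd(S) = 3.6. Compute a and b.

sd(S) = a·sd(X) (a > 0), so a = 3.6/4 = 0.9.
E[S] = a·E[X] + b, so b = 76.3 − 0.9·63 = 19.6.

a = 0.9, b = 19.6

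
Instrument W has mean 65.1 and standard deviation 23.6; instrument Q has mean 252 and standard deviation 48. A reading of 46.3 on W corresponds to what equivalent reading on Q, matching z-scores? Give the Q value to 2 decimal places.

Q = 213.76

z = (46.3 − 65.1)/23.6 ≈ -0.7966.
Q = 252 + z·48 = 252 + (46.3 − 65.1)·48/23.6 ≈ 213.76.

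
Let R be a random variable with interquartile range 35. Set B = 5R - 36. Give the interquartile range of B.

IQR(B) = 175

Under B = aR + b, IQR(B) = |a|·IQR(R) = |5|·35 = 175 (shifts cancel; spread scales by |a|).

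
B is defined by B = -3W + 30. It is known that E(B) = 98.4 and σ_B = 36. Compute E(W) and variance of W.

From B = -3W + 30: E(B) = a·E(W) + b, so E(W) = (E(B) − b)/a = (98.4 − 30)/(-3) = -22.8.
variance of B = 36² = 1296.
variance of B = a²·variance of W, so variance of W = 1296/(-3)² = 144.

E(W) = -22.8, variance of W = 144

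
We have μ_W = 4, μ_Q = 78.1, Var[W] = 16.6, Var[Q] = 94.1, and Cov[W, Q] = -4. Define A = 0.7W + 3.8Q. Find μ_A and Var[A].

μ_A = 0.7·μ_W + 3.8·μ_Q = 0.7·4 + 3.8·78.1 = 299.58.
Var[A] = a²·Var[W] + b²·Var[Q] + 2ab·Cov[W, Q] with a = 0.7, b = 3.8.
= 0.7²·16.6 + 3.8²·94.1 + 2·0.7·3.8·(-4)
= 8.134 + 1358.804 + (-21.28) = 1345.658.

μ_A = 299.58, Var[A] = 1345.658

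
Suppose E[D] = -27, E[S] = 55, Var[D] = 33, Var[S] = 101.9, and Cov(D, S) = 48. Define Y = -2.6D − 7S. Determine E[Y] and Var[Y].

E[Y] = (-2.6)·E[D] + (-7)·E[S] = (-2.6)·(-27) + (-7)·55 = -314.8.
Var[Y] = a²·Var[D] + b²·Var[S] + 2ab·Cov(D, S) with a = -2.6, b = -7.
= (-2.6)²·33 + (-7)²·101.9 + 2·(-2.6)·(-7)·48
= 223.08 + 4993.1 + 1747.2 = 6963.38.

E[Y] = -314.8, Var[Y] = 6963.38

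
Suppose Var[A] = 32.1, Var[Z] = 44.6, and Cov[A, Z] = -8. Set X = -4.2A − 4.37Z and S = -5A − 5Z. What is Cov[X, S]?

Cov[X, S] = 1305.81

By bilinearity, Cov[X, S] = ac·Var[A] + bd·Var[Z] + (ad+bc)·Cov[A, Z], with a=-4.2, b=-4.37, c=-5, d=-5.
ac·Var[A] = (-4.2)·(-5)·32.1 = 674.1
bd·Var[Z] = (-4.37)·(-5)·44.6 = 974.51
(ad+bc)·Cov[A, Z] = (42.85)·(-8) = -342.8
Cov[X, S] = 674.1 + 974.51 + (-342.8) = 1305.81.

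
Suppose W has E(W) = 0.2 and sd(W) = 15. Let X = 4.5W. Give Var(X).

Var(X) = 4556.25

X = 4.5W is linear with a = 4.5, b = 0.
Var(W) = 15² = 225.
Var(X) = a²·Var(W) = 4.5²·225 = 4556.25.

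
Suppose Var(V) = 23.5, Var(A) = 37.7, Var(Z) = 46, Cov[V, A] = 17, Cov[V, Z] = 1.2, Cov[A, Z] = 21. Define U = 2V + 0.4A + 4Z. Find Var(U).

Var(U) = a²·Var(V) + b²·Var(A) + c²·Var(Z) + 2ab·Cov[V, A] + 2ac·Cov[V, Z] + 2bc·Cov[A, Z], with a = 2, b = 0.4, c = 4.
= 94 + 6.032 + 736 + 27.2 + 19.2 + 67.2
= 949.632.

Var(U) = 949.632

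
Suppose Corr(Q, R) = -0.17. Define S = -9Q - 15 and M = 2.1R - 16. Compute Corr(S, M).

Linear rescalings preserve |correlation|; the slopes -9 and 2.1 have opposite signs, so the correlation flips sign: Corr(S, M) = −Corr(Q, R) = 0.17.

Corr(S, M) = 0.17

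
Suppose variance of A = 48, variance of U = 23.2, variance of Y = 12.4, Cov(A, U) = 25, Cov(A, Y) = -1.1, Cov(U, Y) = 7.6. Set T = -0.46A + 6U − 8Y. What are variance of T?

variance of T = 763.2608

variance of T = a²·variance of A + b²·variance of U + c²·variance of Y + 2ab·Cov(A, U) + 2ac·Cov(A, Y) + 2bc·Cov(U, Y), with a = -0.46, b = 6, c = -8.
= 10.1568 + 835.2 + 793.6 + (-138) + (-8.096) + (-729.6)
= 763.2608.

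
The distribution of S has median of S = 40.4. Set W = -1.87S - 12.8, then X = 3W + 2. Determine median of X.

median of W = (-1.87)·40.4 + (-12.8) = -88.348.
median of X = 3·(-88.348) + 2 = -263.044.

median of X = -263.044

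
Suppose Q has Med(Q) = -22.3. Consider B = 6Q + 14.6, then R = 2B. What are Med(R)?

Med(B) = 6·(-22.3) + 14.6 = -119.2.
Med(R) = 2·(-119.2) = -238.4.

Med(R) = -238.4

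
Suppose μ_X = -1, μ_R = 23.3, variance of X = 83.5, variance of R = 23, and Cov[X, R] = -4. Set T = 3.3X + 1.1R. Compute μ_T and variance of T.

μ_T = 3.3·μ_X + 1.1·μ_R = 3.3·(-1) + 1.1·23.3 = 22.33.
variance of T = a²·variance of X + b²·variance of R + 2ab·Cov[X, R] with a = 3.3, b = 1.1.
= 3.3²·83.5 + 1.1²·23 + 2·3.3·1.1·(-4)
= 909.315 + 27.83 + (-29.04) = 908.105.

μ_T = 22.33, variance of T = 908.105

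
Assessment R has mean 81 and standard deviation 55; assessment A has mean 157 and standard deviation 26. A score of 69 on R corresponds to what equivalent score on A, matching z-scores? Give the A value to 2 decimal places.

z = (69 − 81)/55 ≈ -0.2182.
A = 157 + z·26 = 157 + (69 − 81)·26/55 ≈ 151.33.

A = 151.33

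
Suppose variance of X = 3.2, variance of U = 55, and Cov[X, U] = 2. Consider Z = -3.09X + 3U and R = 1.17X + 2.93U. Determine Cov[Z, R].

By bilinearity, Cov[Z, R] = ac·variance of X + bd·variance of U + (ad+bc)·Cov[X, U], with a=-3.09, b=3, c=1.17, d=2.93.
ac·variance of X = (-3.09)·1.17·3.2 = -11.56896
bd·variance of U = 3·2.93·55 = 483.45
(ad+bc)·Cov[X, U] = (-5.5437)·2 = -11.0874
Cov[Z, R] = -11.56896 + 483.45 + (-11.0874) = 460.79364.

Cov[Z, R] = 460.79364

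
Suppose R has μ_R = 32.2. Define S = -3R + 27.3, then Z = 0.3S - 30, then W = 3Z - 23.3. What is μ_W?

μ_S = (-3)·32.2 + 27.3 = -69.3.
μ_Z = 0.3·(-69.3) + (-30) = -50.79.
μ_W = 3·(-50.79) + (-23.3) = -175.67.

μ_W = -175.67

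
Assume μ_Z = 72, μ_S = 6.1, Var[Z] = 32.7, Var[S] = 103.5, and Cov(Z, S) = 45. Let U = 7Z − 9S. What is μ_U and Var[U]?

μ_U = 7·μ_Z + (-9)·μ_S = 7·72 + (-9)·6.1 = 449.1.
Var[U] = a²·Var[Z] + b²·Var[S] + 2ab·Cov(Z, S) with a = 7, b = -9.
= 7²·32.7 + (-9)²·103.5 + 2·7·(-9)·45
= 1602.3 + 8383.5 + (-5670) = 4315.8.

μ_U = 449.1, Var[U] = 4315.8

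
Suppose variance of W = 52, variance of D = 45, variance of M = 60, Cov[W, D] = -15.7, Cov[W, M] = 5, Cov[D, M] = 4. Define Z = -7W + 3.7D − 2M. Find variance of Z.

variance of Z = 4298.11

variance of Z = a²·variance of W + b²·variance of D + c²·variance of M + 2ab·Cov[W, D] + 2ac·Cov[W, M] + 2bc·Cov[D, M], with a = -7, b = 3.7, c = -2.
= 2548 + 616.05 + 240 + 813.26 + 140 + (-59.2)
= 4298.11.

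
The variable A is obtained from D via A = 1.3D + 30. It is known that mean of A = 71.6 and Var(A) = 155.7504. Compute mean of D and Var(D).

mean of D = 32, Var(D) = 92.16

From A = 1.3D + 30: mean of A = a·mean of D + b, so mean of D = (mean of A − b)/a = (71.6 − 30)/1.3 = 32.
Var(A) = a²·Var(D), so Var(D) = 155.7504/1.3² = 92.16.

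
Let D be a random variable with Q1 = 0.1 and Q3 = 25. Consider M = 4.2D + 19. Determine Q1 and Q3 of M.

a = 4.2 > 0: Q1(M) = a·Q1(D)+b = 19.42, Q3(M) = a·Q3(D)+b = 124.

Q1(M) = 19.42, Q3(M) = 124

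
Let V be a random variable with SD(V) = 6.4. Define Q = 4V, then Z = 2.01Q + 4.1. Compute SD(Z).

SD(Z) = 51.456

SD(Q) = |4|·6.4 = 25.6.
SD(Z) = |2.01|·25.6 = 51.456.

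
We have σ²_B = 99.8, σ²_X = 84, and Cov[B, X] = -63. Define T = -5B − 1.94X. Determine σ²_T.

σ²_T = a²·σ²_B + b²·σ²_X + 2ab·Cov[B, X] with a = -5, b = -1.94.
= (-5)²·99.8 + (-1.94)²·84 + 2·(-5)·(-1.94)·(-63)
= 2495 + 316.1424 + (-1222.2) = 1588.9424.

σ²_T = 1588.9424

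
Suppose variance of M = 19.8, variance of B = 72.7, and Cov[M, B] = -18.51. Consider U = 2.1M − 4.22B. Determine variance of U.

variance of U = 1710.05992

variance of U = a²·variance of M + b²·variance of B + 2ab·Cov[M, B] with a = 2.1, b = -4.22.
= 2.1²·19.8 + (-4.22)²·72.7 + 2·2.1·(-4.22)·(-18.51)
= 87.318 + 1294.67068 + 328.07124 = 1710.05992.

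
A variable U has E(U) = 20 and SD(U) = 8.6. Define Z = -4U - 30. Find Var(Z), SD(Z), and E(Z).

Var(Z) = 1183.36, SD(Z) = 34.4, E(Z) = -110

Z = -4U - 30 is linear with a = -4, b = -30.
Var(U) = 8.6² = 73.96.
Var(Z) = a²·Var(U) = (-4)²·73.96 = 1183.36 (the additive constant -30 does not affect variance).
SD(Z) = |a|·SD(U) = |-4|·8.6 = 34.4.
E(Z) = a·E(U) + b = (-4)·20 + (-30) = -110.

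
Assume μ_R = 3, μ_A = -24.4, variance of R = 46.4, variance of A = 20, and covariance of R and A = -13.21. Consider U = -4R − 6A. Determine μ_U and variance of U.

μ_U = 134.4, variance of U = 828.32

μ_U = (-4)·μ_R + (-6)·μ_A = (-4)·3 + (-6)·(-24.4) = 134.4.
variance of U = a²·variance of R + b²·variance of A + 2ab·covariance of R and A with a = -4, b = -6.
= (-4)²·46.4 + (-6)²·20 + 2·(-4)·(-6)·(-13.21)
= 742.4 + 720 + (-634.08) = 828.32.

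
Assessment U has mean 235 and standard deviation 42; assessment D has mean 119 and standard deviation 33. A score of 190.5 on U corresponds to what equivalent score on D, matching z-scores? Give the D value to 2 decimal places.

D = 84.04

z = (190.5 − 235)/42 ≈ -1.0595.
D = 119 + z·33 = 119 + (190.5 − 235)·33/42 ≈ 84.04.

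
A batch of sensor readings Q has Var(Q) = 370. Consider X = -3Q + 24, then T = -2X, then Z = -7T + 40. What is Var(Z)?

Var(Z) = 652680

Var(X) = (-3)²·370 = 3330.
Var(T) = (-2)²·3330 = 13320.
Var(Z) = (-7)²·13320 = 652680.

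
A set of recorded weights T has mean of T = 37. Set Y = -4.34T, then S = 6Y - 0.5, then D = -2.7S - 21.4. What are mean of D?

mean of D = 2581.346

mean of Y = (-4.34)·37 = -160.58.
mean of S = 6·(-160.58) + (-0.5) = -963.98.
mean of D = (-2.7)·(-963.98) + (-21.4) = 2581.346.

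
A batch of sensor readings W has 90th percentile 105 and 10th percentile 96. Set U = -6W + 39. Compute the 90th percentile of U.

Since a = -6 < 0 the transformation is decreasing, reversing order: the 90th percentile of U corresponds to the 10th percentile of W.
So P_{90}(U) = a·P_{10}(W) + b = (-6)·96 + 39 = -537.

90th percentile of U = -537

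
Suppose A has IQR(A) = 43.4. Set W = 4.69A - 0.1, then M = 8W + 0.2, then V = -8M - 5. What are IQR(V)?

IQR(V) = 13026.944

IQR(W) = |4.69|·43.4 = 203.546.
IQR(M) = |8|·203.546 = 1628.368.
IQR(V) = |-8|·1628.368 = 13026.944.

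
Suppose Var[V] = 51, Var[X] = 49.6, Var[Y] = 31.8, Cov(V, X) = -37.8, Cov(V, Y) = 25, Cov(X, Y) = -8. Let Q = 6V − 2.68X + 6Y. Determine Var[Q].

Var[Q] = a²·Var[V] + b²·Var[X] + c²·Var[Y] + 2ab·Cov(V, X) + 2ac·Cov(V, Y) + 2bc·Cov(X, Y), with a = 6, b = -2.68, c = 6.
= 1836 + 356.24704 + 1144.8 + 1215.648 + 1800 + 257.28
= 6609.97504.

Var[Q] = 6609.97504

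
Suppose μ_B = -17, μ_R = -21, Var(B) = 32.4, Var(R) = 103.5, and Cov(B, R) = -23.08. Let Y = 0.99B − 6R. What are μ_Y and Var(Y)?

μ_Y = 109.17, Var(Y) = 4031.94564

μ_Y = 0.99·μ_B + (-6)·μ_R = 0.99·(-17) + (-6)·(-21) = 109.17.
Var(Y) = a²·Var(B) + b²·Var(R) + 2ab·Cov(B, R) with a = 0.99, b = -6.
= 0.99²·32.4 + (-6)²·103.5 + 2·0.99·(-6)·(-23.08)
= 31.75524 + 3726 + 274.1904 = 4031.94564.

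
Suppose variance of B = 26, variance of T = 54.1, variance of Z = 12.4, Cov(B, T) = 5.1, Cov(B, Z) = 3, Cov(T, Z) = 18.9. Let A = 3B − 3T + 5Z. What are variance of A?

variance of A = a²·variance of B + b²·variance of T + c²·variance of Z + 2ab·Cov(B, T) + 2ac·Cov(B, Z) + 2bc·Cov(T, Z), with a = 3, b = -3, c = 5.
= 234 + 486.9 + 310 + (-91.8) + 90 + (-567)
= 462.1.

variance of A = 462.1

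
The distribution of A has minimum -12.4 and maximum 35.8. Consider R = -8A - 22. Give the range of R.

Range of A = 35.8 − (-12.4) = 48.2.
Range(R) = |a|·Range(A) = |-8|·48.2 = 385.6.

Range(R) = 385.6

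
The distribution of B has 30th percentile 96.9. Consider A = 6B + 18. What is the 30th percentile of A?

Since a = 6 > 0 the transformation is increasing, so the 30th percentile of A = a·(P_{30} of B) + b = 6·96.9 + 18 = 599.4.

30th percentile of A = 599.4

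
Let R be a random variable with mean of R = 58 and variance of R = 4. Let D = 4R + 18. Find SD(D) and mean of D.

D = 4R + 18 is linear with a = 4, b = 18.
SD(R) = √4 = 2.
SD(D) = |a|·SD(R) = |4|·2 = 8.
mean of D = a·mean of R + b = 4·58 + 18 = 250.

SD(D) = 8, mean of D = 250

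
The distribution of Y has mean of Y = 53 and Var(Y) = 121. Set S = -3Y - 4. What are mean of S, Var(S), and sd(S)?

mean of S = -163, Var(S) = 1089, sd(S) = 33

S = -3Y - 4 is linear with a = -3, b = -4.
mean of S = a·mean of Y + b = (-3)·53 + (-4) = -163.
Var(S) = a²·Var(Y) = (-3)²·121 = 1089 (the additive constant -4 does not affect variance).
sd(Y) = √121 = 11.
sd(S) = |a|·sd(Y) = |-3|·11 = 33.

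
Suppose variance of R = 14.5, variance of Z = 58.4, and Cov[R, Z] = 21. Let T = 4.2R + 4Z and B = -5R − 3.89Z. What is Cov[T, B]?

Cov[T, B] = -1976.302

By bilinearity, Cov[T, B] = ac·variance of R + bd·variance of Z + (ad+bc)·Cov[R, Z], with a=4.2, b=4, c=-5, d=-3.89.
ac·variance of R = 4.2·(-5)·14.5 = -304.5
bd·variance of Z = 4·(-3.89)·58.4 = -908.704
(ad+bc)·Cov[R, Z] = (-36.338)·21 = -763.098
Cov[T, B] = -304.5 + (-908.704) + (-763.098) = -1976.302.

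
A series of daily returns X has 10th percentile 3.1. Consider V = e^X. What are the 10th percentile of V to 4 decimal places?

10th percentile of V = 22.198

e^X is increasing, so P_{10}(V) = g(P_{10}(X)) ≈ 22.198.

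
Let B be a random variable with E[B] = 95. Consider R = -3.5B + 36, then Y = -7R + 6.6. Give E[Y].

E[Y] = 2082.1

E[R] = (-3.5)·95 + 36 = -296.5.
E[Y] = (-7)·(-296.5) + 6.6 = 2082.1.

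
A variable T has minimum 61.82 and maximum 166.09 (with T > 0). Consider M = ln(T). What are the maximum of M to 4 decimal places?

max(M) = 5.1125

ln(T) is increasing on this domain, so max(M) comes from max(T) = 166.09: max(M) = ln(166.09) ≈ 5.1125.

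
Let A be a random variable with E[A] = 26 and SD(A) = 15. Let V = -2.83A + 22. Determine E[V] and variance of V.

V = -2.83A + 22 is linear with a = -2.83, b = 22.
E[V] = a·E[A] + b = (-2.83)·26 + 22 = -51.58.
variance of A = 15² = 225.
variance of V = a²·variance of A = (-2.83)²·225 = 1802.0025 (the additive constant 22 does not affect variance).

E[V] = -51.58, variance of V = 1802.0025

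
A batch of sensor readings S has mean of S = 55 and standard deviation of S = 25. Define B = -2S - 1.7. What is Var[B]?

B = -2S - 1.7 is linear with a = -2, b = -1.7.
Var[S] = 25² = 625.
Var[B] = a²·Var[S] = (-2)²·625 = 2500 (the additive constant -1.7 does not affect variance).

Var[B] = 2500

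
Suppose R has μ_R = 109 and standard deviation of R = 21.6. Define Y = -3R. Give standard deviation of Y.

Y = -3R is linear with a = -3, b = 0.
standard deviation of Y = |a|·standard deviation of R = |-3|·21.6 = 64.8.

standard deviation of Y = 64.8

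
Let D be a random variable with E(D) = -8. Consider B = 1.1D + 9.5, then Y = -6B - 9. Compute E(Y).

E(Y) = -13.2

E(B) = 1.1·(-8) + 9.5 = 0.7.
E(Y) = (-6)·0.7 + (-9) = -13.2.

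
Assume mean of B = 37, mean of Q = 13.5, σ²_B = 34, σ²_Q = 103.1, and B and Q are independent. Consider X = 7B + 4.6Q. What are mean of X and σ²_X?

mean of X = 321.1, σ²_X = 3847.596

mean of X = 7·mean of B + 4.6·mean of Q = 7·37 + 4.6·13.5 = 321.1.
σ²_X = a²·σ²_B + b²·σ²_Q + 2ab·Cov[B, Q] with a = 7, b = 4.6.
Independence gives Cov[B, Q] = 0.
= 7²·34 + 4.6²·103.1 + 2·7·4.6·0
= 1666 + 2181.596 + 0 = 3847.596.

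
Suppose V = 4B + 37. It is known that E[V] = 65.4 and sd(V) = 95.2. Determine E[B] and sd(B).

E[B] = 7.1, sd(B) = 23.8

From V = 4B + 37: E[V] = a·E[B] + b, so E[B] = (E[V] − b)/a = (65.4 − 37)/4 = 7.1.
sd(V) = |a|·sd(B), so sd(B) = 95.2/|4| = 23.8.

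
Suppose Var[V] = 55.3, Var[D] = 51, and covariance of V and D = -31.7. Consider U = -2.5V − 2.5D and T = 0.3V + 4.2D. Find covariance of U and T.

By bilinearity, covariance of U and T = ac·Var[V] + bd·Var[D] + (ad+bc)·covariance of V and D, with a=-2.5, b=-2.5, c=0.3, d=4.2.
ac·Var[V] = (-2.5)·0.3·55.3 = -41.475
bd·Var[D] = (-2.5)·4.2·51 = -535.5
(ad+bc)·covariance of V and D = (-11.25)·(-31.7) = 356.625
covariance of U and T = -41.475 + (-535.5) + 356.625 = -220.35.

covariance of U and T = -220.35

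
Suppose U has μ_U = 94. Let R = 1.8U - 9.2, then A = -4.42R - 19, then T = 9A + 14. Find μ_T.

μ_T = -6521.8

μ_R = 1.8·94 + (-9.2) = 160.
μ_A = (-4.42)·160 + (-19) = -726.2.
μ_T = 9·(-726.2) + 14 = -6521.8.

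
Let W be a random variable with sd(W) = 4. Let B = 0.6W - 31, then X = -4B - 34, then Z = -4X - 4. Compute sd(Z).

sd(B) = |0.6|·4 = 2.4.
sd(X) = |-4|·2.4 = 9.6.
sd(Z) = |-4|·9.6 = 38.4.

sd(Z) = 38.4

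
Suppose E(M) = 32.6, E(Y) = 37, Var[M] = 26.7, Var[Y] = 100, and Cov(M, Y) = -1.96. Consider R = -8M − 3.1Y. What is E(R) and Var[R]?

E(R) = -375.5, Var[R] = 2572.584

E(R) = (-8)·E(M) + (-3.1)·E(Y) = (-8)·32.6 + (-3.1)·37 = -375.5.
Var[R] = a²·Var[M] + b²·Var[Y] + 2ab·Cov(M, Y) with a = -8, b = -3.1.
= (-8)²·26.7 + (-3.1)²·100 + 2·(-8)·(-3.1)·(-1.96)
= 1708.8 + 961 + (-97.216) = 2572.584.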